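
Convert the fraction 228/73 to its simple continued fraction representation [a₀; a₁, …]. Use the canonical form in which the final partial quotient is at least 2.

[3; 8, 9]

228 = 3·73 + 9, so a_0 = 3
73 = 8·9 + 1, so a_1 = 8
9 = 9·1 + 0, so a_2 = 9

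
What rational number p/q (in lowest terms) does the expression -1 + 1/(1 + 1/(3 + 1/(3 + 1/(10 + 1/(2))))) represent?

-65/281

Collapse the nested fraction from the inside out:
Start with 2.
10 + 1/(2/1) = 10 + 1/2 = 21/2
3 + 1/(21/2) = 3 + 2/21 = 65/21
3 + 1/(65/21) = 3 + 21/65 = 216/65
1 + 1/(216/65) = 1 + 65/216 = 281/216
-1 + 1/(281/216) = -1 + 216/281 = -65/281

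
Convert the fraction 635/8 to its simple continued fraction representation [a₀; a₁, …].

⌊635/8⌋ = 79, remainder 3
⌊8/3⌋ = 2, remainder 2
⌊3/2⌋ = 1, remainder 1
⌊2/1⌋ = 2, remainder 0

[79; 2, 1, 2]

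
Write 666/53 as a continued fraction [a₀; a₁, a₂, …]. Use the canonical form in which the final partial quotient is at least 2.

[12; 1, 1, 3, 3, 2]

666 = 12·53 + 30, so a_0 = 12
53 = 1·30 + 23, so a_1 = 1
30 = 1·23 + 7, so a_2 = 1
23 = 3·7 + 2, so a_3 = 3
7 = 3·2 + 1, so a_4 = 3
2 = 2·1 + 0, so a_5 = 2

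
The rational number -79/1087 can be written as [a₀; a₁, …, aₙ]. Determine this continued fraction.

[-1; 1, 12, 1, 3, 6, 3]

Apply division with remainder until the remainder is 0:
⌊-79/1087⌋ = -1, remainder 1008
⌊1087/1008⌋ = 1, remainder 79
⌊1008/79⌋ = 12, remainder 60
⌊79/60⌋ = 1, remainder 19
⌊60/19⌋ = 3, remainder 3
⌊19/3⌋ = 6, remainder 1
⌊3/1⌋ = 3, remainder 0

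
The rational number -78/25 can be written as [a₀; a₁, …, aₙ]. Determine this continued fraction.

[-4; 1, 7, 3]

-78 = -4·25 + 22, so a_0 = -4
25 = 1·22 + 3, so a_1 = 1
22 = 7·3 + 1, so a_2 = 7
3 = 3·1 + 0, so a_3 = 3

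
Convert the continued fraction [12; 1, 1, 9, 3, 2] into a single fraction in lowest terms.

Compute successive convergents:
a_0 = 12: 12/1
a_1 = 1: 13/1
a_2 = 1: 25/2
a_3 = 9: 238/19
a_4 = 3: 739/59
a_5 = 2: 1716/137

1716/137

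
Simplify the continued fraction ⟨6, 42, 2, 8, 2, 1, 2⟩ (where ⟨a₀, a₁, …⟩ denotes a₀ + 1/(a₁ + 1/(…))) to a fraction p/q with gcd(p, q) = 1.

36328/6031

Work from the innermost term outward:
Start with 2.
1 + 1/(2/1) = 1 + 1/2 = 3/2
2 + 1/(3/2) = 2 + 2/3 = 8/3
8 + 1/(8/3) = 8 + 3/8 = 67/8
2 + 1/(67/8) = 2 + 8/67 = 142/67
42 + 1/(142/67) = 42 + 67/142 = 6031/142
6 + 1/(6031/142) = 6 + 142/6031 = 36328/6031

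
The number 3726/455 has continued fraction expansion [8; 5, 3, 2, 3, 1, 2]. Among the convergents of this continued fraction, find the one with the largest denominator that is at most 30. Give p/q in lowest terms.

131/16

List convergents until the denominator exceeds the bound:
a_0 = 8: 8/1  (≤ bound)
a_1 = 5: 41/5  (≤ bound)
a_2 = 3: 131/16  (≤ bound)
a_3 = 2: 303/37  (> 30, stop)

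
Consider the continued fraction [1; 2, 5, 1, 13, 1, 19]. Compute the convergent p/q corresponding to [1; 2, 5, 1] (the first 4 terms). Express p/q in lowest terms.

19/13

Build up convergents one term at a time:
a_0 = 1: 1/1
a_1 = 2: 3/2
a_2 = 5: 16/11
a_3 = 1: 19/13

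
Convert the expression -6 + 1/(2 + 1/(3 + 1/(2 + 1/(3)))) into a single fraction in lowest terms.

-306/55

a_0 = -6: -6/1
a_1 = 2: -11/2
a_2 = 3: -39/7
a_3 = 2: -89/16
a_4 = 3: -306/55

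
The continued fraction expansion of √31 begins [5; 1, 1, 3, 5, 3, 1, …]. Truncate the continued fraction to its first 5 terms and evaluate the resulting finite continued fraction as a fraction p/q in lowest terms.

206/37

Build up convergents one term at a time:
a_0 = 5: 5/1
a_1 = 1: 6/1
a_2 = 1: 11/2
a_3 = 3: 39/7
a_4 = 5: 206/37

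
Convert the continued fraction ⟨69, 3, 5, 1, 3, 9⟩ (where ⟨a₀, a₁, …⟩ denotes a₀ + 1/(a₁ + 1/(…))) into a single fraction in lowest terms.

46857/676

Work from the innermost term outward:
Start with 9.
3 + 1/(9/1) = 3 + 1/9 = 28/9
1 + 1/(28/9) = 1 + 9/28 = 37/28
5 + 1/(37/28) = 5 + 28/37 = 213/37
3 + 1/(213/37) = 3 + 37/213 = 676/213
69 + 1/(676/213) = 69 + 213/676 = 46857/676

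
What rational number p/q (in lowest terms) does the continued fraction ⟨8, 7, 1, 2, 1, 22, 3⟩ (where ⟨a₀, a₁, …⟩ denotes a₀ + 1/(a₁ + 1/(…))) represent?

Start with 3.
22 + 1/(3/1) = 22 + 1/3 = 67/3
1 + 1/(67/3) = 1 + 3/67 = 70/67
2 + 1/(70/67) = 2 + 67/70 = 207/70
1 + 1/(207/70) = 1 + 70/207 = 277/207
7 + 1/(277/207) = 7 + 207/277 = 2146/277
8 + 1/(2146/277) = 8 + 277/2146 = 17445/2146

17445/2146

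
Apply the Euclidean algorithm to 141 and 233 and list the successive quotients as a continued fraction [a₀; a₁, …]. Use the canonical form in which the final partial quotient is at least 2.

⌊141/233⌋ = 0, remainder 141
⌊233/141⌋ = 1, remainder 92
⌊141/92⌋ = 1, remainder 49
⌊92/49⌋ = 1, remainder 43
⌊49/43⌋ = 1, remainder 6
⌊43/6⌋ = 7, remainder 1
⌊6/1⌋ = 6, remainder 0

[0; 1, 1, 1, 1, 7, 6]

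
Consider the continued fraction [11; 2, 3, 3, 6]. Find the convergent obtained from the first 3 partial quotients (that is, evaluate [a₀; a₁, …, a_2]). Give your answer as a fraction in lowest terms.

80/7

Use the convergent recurrence hₖ = aₖ·hₖ₋₁ + hₖ₋₂ (and likewise for the denominators kₖ):
a_0 = 11: 11/1
a_1 = 2: 23/2
a_2 = 3: 80/7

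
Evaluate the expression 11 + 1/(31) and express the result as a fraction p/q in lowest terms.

a_0 = 11: 11/1
a_1 = 31: 342/31

342/31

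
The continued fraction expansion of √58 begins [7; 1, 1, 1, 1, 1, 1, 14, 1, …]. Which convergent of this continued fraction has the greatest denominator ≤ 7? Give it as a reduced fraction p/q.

38/5

a_0 = 7: 7/1  (≤ bound)
a_1 = 1: 8/1  (≤ bound)
a_2 = 1: 15/2  (≤ bound)
a_3 = 1: 23/3  (≤ bound)
a_4 = 1: 38/5  (≤ bound)
a_5 = 1: 61/8  (> 7, stop)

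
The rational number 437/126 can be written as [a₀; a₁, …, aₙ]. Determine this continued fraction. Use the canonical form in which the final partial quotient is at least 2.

Repeatedly divide and take the remainder:
⌊437/126⌋ = 3, remainder 59
⌊126/59⌋ = 2, remainder 8
⌊59/8⌋ = 7, remainder 3
⌊8/3⌋ = 2, remainder 2
⌊3/2⌋ = 1, remainder 1
⌊2/1⌋ = 2, remainder 0

[3; 2, 7, 2, 1, 2]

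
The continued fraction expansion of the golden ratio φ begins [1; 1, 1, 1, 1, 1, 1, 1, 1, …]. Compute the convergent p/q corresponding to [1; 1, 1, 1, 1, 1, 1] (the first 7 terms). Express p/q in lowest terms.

Start with 1.
1 + 1/(1/1) = 1 + 1/1 = 2/1
1 + 1/(2/1) = 1 + 1/2 = 3/2
1 + 1/(3/2) = 1 + 2/3 = 5/3
1 + 1/(5/3) = 1 + 3/5 = 8/5
1 + 1/(8/5) = 1 + 5/8 = 13/8
1 + 1/(13/8) = 1 + 8/13 = 21/13

21/13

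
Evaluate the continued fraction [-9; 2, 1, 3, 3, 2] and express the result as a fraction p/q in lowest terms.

Compute successive convergents:
a_0 = -9: -9/1
a_1 = 2: -17/2
a_2 = 1: -26/3
a_3 = 3: -95/11
a_4 = 3: -311/36
a_5 = 2: -717/83

-717/83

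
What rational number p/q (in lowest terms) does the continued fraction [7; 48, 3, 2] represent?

2373/338

Start with 2.
3 + 1/(2/1) = 3 + 1/2 = 7/2
48 + 1/(7/2) = 48 + 2/7 = 338/7
7 + 1/(338/7) = 7 + 7/338 = 2373/338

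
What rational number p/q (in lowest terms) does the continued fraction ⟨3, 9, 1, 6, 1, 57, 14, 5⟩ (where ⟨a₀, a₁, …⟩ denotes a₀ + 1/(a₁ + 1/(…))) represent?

Work from the innermost term outward:
Start with 5.
14 + 1/(5/1) = 14 + 1/5 = 71/5
57 + 1/(71/5) = 57 + 5/71 = 4052/71
1 + 1/(4052/71) = 1 + 71/4052 = 4123/4052
6 + 1/(4123/4052) = 6 + 4052/4123 = 28790/4123
1 + 1/(28790/4123) = 1 + 4123/28790 = 32913/28790
9 + 1/(32913/28790) = 9 + 28790/32913 = 325007/32913
3 + 1/(325007/32913) = 3 + 32913/325007 = 1007934/325007

1007934/325007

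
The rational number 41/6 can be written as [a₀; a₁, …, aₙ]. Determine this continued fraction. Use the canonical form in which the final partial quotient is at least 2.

[6; 1, 5]

⌊41/6⌋ = 6, remainder 5
⌊6/5⌋ = 1, remainder 1
⌊5/1⌋ = 5, remainder 0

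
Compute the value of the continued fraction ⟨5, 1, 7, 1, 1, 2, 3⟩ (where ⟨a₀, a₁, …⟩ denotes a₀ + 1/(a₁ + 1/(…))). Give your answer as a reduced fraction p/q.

859/146

Start with 3.
2 + 1/(3/1) = 2 + 1/3 = 7/3
1 + 1/(7/3) = 1 + 3/7 = 10/7
1 + 1/(10/7) = 1 + 7/10 = 17/10
7 + 1/(17/10) = 7 + 10/17 = 129/17
1 + 1/(129/17) = 1 + 17/129 = 146/129
5 + 1/(146/129) = 5 + 129/146 = 859/146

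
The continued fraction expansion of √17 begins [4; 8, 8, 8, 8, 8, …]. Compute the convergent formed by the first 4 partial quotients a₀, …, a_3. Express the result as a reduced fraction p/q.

2177/528

Start with 8.
8 + 1/(8/1) = 8 + 1/8 = 65/8
8 + 1/(65/8) = 8 + 8/65 = 528/65
4 + 1/(528/65) = 4 + 65/528 = 2177/528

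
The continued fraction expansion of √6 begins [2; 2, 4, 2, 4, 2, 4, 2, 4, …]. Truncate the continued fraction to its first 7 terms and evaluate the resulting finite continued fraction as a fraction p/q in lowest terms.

a_0 = 2: 2/1
a_1 = 2: 5/2
a_2 = 4: 22/9
a_3 = 2: 49/20
a_4 = 4: 218/89
a_5 = 2: 485/198
a_6 = 4: 2158/881

2158/881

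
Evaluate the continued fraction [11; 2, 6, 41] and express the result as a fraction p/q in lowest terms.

Collapse the nested fraction from the inside out:
Start with 41.
6 + 1/(41/1) = 6 + 1/41 = 247/41
2 + 1/(247/41) = 2 + 41/247 = 535/247
11 + 1/(535/247) = 11 + 247/535 = 6132/535

6132/535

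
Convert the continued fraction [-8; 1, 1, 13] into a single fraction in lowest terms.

-202/27

Work from the innermost term outward:
Start with 13.
1 + 1/(13/1) = 1 + 1/13 = 14/13
1 + 1/(14/13) = 1 + 13/14 = 27/14
-8 + 1/(27/14) = -8 + 14/27 = -202/27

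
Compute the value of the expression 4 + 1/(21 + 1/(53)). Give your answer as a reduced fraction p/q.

4509/1114

a_0 = 4: 4/1
a_1 = 21: 85/21
a_2 = 53: 4509/1114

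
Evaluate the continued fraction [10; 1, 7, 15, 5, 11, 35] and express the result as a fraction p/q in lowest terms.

Compute successive convergents:
a_0 = 10: 10/1
a_1 = 1: 11/1
a_2 = 7: 87/8
a_3 = 15: 1316/121
a_4 = 5: 6667/613
a_5 = 11: 74653/6864
a_6 = 35: 2619522/240853

2619522/240853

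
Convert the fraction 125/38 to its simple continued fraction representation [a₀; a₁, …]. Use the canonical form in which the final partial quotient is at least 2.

125 ÷ 38 → quotient 3, remainder 11
38 ÷ 11 → quotient 3, remainder 5
11 ÷ 5 → quotient 2, remainder 1
5 ÷ 1 → quotient 5, remainder 0

[3; 3, 2, 5]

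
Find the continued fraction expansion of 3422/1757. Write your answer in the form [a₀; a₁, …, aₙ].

Run the Euclidean algorithm, recording each quotient:
3422 = 1·1757 + 1665, so a_0 = 1
1757 = 1·1665 + 92, so a_1 = 1
1665 = 18·92 + 9, so a_2 = 18
92 = 10·9 + 2, so a_3 = 10
9 = 4·2 + 1, so a_4 = 4
2 = 2·1 + 0, so a_5 = 2

[1; 1, 18, 10, 4, 2]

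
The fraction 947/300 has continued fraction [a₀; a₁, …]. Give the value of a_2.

2

Apply division with remainder until the remainder is 0:
947 = 3·300 + 47, so a_0 = 3
300 = 6·47 + 18, so a_1 = 6
47 = 2·18 + 11, so a_2 = 2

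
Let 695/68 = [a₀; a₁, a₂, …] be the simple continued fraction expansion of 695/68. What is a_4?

7

695 = 10·68 + 15, so a_0 = 10
68 = 4·15 + 8, so a_1 = 4
15 = 1·8 + 7, so a_2 = 1
8 = 1·7 + 1, so a_3 = 1
7 = 7·1 + 0, so a_4 = 7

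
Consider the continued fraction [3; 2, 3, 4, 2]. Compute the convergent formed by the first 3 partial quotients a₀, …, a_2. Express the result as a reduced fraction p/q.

Compute successive convergents:
a_0 = 3: 3/1
a_1 = 2: 7/2
a_2 = 3: 24/7

24/7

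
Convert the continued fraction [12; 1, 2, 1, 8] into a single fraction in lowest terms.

446/35

Start with 8.
1 + 1/(8/1) = 1 + 1/8 = 9/8
2 + 1/(9/8) = 2 + 8/9 = 26/9
1 + 1/(26/9) = 1 + 9/26 = 35/26
12 + 1/(35/26) = 12 + 26/35 = 446/35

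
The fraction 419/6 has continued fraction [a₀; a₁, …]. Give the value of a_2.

Run the Euclidean algorithm, recording each quotient:
419 ÷ 6 → quotient 69, remainder 5
6 ÷ 5 → quotient 1, remainder 1
5 ÷ 1 → quotient 5, remainder 0

5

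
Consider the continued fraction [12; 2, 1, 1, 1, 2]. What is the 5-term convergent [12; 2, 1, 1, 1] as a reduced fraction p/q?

Use the convergent recurrence hₖ = aₖ·hₖ₋₁ + hₖ₋₂ (and likewise for the denominators kₖ):
a_0 = 12: 12/1
a_1 = 2: 25/2
a_2 = 1: 37/3
a_3 = 1: 62/5
a_4 = 1: 99/8

99/8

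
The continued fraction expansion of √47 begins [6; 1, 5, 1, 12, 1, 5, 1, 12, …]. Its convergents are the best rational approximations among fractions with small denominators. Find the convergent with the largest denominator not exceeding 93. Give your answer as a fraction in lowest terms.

617/90

a_0 = 6: 6/1  (≤ bound)
a_1 = 1: 7/1  (≤ bound)
a_2 = 5: 41/6  (≤ bound)
a_3 = 1: 48/7  (≤ bound)
a_4 = 12: 617/90  (≤ bound)
a_5 = 1: 665/97  (> 93, stop)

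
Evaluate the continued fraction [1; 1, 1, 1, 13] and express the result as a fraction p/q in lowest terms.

68/41

Start with 13.
1 + 1/(13/1) = 1 + 1/13 = 14/13
1 + 1/(14/13) = 1 + 13/14 = 27/14
1 + 1/(27/14) = 1 + 14/27 = 41/27
1 + 1/(41/27) = 1 + 27/41 = 68/41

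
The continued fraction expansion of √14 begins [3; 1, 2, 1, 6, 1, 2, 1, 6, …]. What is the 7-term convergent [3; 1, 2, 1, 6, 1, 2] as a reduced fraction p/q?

Start with 2.
1 + 1/(2/1) = 1 + 1/2 = 3/2
6 + 1/(3/2) = 6 + 2/3 = 20/3
1 + 1/(20/3) = 1 + 3/20 = 23/20
2 + 1/(23/20) = 2 + 20/23 = 66/23
1 + 1/(66/23) = 1 + 23/66 = 89/66
3 + 1/(89/66) = 3 + 66/89 = 333/89

333/89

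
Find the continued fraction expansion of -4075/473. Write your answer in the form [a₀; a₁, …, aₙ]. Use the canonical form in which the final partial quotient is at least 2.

⌊-4075/473⌋ = -9, remainder 182
⌊473/182⌋ = 2, remainder 109
⌊182/109⌋ = 1, remainder 73
⌊109/73⌋ = 1, remainder 36
⌊73/36⌋ = 2, remainder 1
⌊36/1⌋ = 36, remainder 0

[-9; 2, 1, 1, 2, 36]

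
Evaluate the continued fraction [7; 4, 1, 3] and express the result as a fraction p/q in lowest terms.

Start with 3.
1 + 1/(3/1) = 1 + 1/3 = 4/3
4 + 1/(4/3) = 4 + 3/4 = 19/4
7 + 1/(19/4) = 7 + 4/19 = 137/19

137/19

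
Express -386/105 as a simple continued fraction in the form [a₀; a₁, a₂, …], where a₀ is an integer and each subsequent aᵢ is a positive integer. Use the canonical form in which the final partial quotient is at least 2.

-386 ÷ 105 → quotient -4, remainder 34
105 ÷ 34 → quotient 3, remainder 3
34 ÷ 3 → quotient 11, remainder 1
3 ÷ 1 → quotient 3, remainder 0

[-4; 3, 11, 3]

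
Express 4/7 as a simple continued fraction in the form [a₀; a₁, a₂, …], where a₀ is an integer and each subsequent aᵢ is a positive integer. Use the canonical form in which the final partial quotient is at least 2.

Repeatedly divide and take the remainder:
4 ÷ 7 → quotient 0, remainder 4
7 ÷ 4 → quotient 1, remainder 3
4 ÷ 3 → quotient 1, remainder 1
3 ÷ 1 → quotient 3, remainder 0

[0; 1, 1, 3]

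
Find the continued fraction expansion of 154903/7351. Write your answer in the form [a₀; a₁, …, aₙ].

Repeatedly divide and take the remainder:
154903 = 21·7351 + 532, so a_0 = 21
7351 = 13·532 + 435, so a_1 = 13
532 = 1·435 + 97, so a_2 = 1
435 = 4·97 + 47, so a_3 = 4
97 = 2·47 + 3, so a_4 = 2
47 = 15·3 + 2, so a_5 = 15
3 = 1·2 + 1, so a_6 = 1
2 = 2·1 + 0, so a_7 = 2

[21; 13, 1, 4, 2, 15, 1, 2]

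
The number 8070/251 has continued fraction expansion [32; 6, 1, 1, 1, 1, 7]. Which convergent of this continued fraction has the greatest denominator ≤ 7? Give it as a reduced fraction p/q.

a_0 = 32: 32/1  (≤ bound)
a_1 = 6: 193/6  (≤ bound)
a_2 = 1: 225/7  (≤ bound)
a_3 = 1: 418/13  (> 7, stop)

225/7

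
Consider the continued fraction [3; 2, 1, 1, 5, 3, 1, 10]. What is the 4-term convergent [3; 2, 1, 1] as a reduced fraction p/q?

17/5

Compute successive convergents:
a_0 = 3: 3/1
a_1 = 2: 7/2
a_2 = 1: 10/3
a_3 = 1: 17/5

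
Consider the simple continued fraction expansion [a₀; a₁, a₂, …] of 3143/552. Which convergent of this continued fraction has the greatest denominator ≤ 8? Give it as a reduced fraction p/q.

a_0 = 5: 5/1  (≤ bound)
a_1 = 1: 6/1  (≤ bound)
a_2 = 2: 17/3  (≤ bound)
a_3 = 3: 57/10  (> 8, stop)

17/3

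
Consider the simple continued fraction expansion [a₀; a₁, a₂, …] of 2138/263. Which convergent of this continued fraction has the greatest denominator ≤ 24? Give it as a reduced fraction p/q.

List convergents until the denominator exceeds the bound:
a_0 = 8: 8/1  (≤ bound)
a_1 = 7: 57/7  (≤ bound)
a_2 = 1: 65/8  (≤ bound)
a_3 = 2: 187/23  (≤ bound)
a_4 = 1: 252/31  (> 24, stop)

187/23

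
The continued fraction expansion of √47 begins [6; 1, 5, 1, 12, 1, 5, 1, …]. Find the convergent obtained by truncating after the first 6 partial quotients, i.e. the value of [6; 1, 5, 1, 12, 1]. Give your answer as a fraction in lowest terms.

665/97

a_0 = 6: 6/1
a_1 = 1: 7/1
a_2 = 5: 41/6
a_3 = 1: 48/7
a_4 = 12: 617/90
a_5 = 1: 665/97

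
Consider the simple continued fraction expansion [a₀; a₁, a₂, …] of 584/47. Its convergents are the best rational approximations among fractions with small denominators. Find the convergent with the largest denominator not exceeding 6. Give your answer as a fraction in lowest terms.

62/5

List convergents until the denominator exceeds the bound:
a_0 = 12: 12/1  (≤ bound)
a_1 = 2: 25/2  (≤ bound)
a_2 = 2: 62/5  (≤ bound)
a_3 = 1: 87/7  (> 6, stop)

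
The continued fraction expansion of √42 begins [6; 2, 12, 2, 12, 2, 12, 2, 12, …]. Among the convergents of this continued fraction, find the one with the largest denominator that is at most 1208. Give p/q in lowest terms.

List convergents until the denominator exceeds the bound:
a_0 = 6: 6/1  (≤ bound)
a_1 = 2: 13/2  (≤ bound)
a_2 = 12: 162/25  (≤ bound)
a_3 = 2: 337/52  (≤ bound)
a_4 = 12: 4206/649  (≤ bound)
a_5 = 2: 8749/1350  (> 1208, stop)

4206/649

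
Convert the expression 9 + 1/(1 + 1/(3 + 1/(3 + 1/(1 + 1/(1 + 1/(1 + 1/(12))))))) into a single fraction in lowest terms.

Start with 12.
1 + 1/(12/1) = 1 + 1/12 = 13/12
1 + 1/(13/12) = 1 + 12/13 = 25/13
1 + 1/(25/13) = 1 + 13/25 = 38/25
3 + 1/(38/25) = 3 + 25/38 = 139/38
3 + 1/(139/38) = 3 + 38/139 = 455/139
1 + 1/(455/139) = 1 + 139/455 = 594/455
9 + 1/(594/455) = 9 + 455/594 = 5801/594

5801/594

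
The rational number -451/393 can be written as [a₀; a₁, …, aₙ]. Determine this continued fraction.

Apply division with remainder until the remainder is 0:
-451 = -2·393 + 335, so a_0 = -2
393 = 1·335 + 58, so a_1 = 1
335 = 5·58 + 45, so a_2 = 5
58 = 1·45 + 13, so a_3 = 1
45 = 3·13 + 6, so a_4 = 3
13 = 2·6 + 1, so a_5 = 2
6 = 6·1 + 0, so a_6 = 6

[-2; 1, 5, 1, 3, 2, 6]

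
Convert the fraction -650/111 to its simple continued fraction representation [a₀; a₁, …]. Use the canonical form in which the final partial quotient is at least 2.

[-6; 6, 1, 15]

Apply division with remainder until the remainder is 0:
⌊-650/111⌋ = -6, remainder 16
⌊111/16⌋ = 6, remainder 15
⌊16/15⌋ = 1, remainder 1
⌊15/1⌋ = 15, remainder 0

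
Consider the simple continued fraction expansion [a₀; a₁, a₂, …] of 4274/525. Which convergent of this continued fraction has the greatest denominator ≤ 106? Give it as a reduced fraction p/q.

635/78

List convergents until the denominator exceeds the bound:
a_0 = 8: 8/1  (≤ bound)
a_1 = 7: 57/7  (≤ bound)
a_2 = 10: 578/71  (≤ bound)
a_3 = 1: 635/78  (≤ bound)
a_4 = 1: 1213/149  (> 106, stop)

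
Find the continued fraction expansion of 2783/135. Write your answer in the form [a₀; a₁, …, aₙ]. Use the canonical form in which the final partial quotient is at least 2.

[20; 1, 1, 1, 1, 2, 10]

2783 ÷ 135 → quotient 20, remainder 83
135 ÷ 83 → quotient 1, remainder 52
83 ÷ 52 → quotient 1, remainder 31
52 ÷ 31 → quotient 1, remainder 21
31 ÷ 21 → quotient 1, remainder 10
21 ÷ 10 → quotient 2, remainder 1
10 ÷ 1 → quotient 10, remainder 0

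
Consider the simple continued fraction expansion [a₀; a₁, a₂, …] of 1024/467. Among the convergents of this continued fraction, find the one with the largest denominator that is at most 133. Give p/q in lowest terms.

List convergents until the denominator exceeds the bound:
a_0 = 2: 2/1  (≤ bound)
a_1 = 5: 11/5  (≤ bound)
a_2 = 5: 57/26  (≤ bound)
a_3 = 3: 182/83  (≤ bound)
a_4 = 2: 421/192  (> 133, stop)

182/83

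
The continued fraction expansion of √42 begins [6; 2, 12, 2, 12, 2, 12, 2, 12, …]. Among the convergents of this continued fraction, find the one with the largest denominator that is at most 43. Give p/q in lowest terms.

162/25

List convergents until the denominator exceeds the bound:
a_0 = 6: 6/1  (≤ bound)
a_1 = 2: 13/2  (≤ bound)
a_2 = 12: 162/25  (≤ bound)
a_3 = 2: 337/52  (> 43, stop)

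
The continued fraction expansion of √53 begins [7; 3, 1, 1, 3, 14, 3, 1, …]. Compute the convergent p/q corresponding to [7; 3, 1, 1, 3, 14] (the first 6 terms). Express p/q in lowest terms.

2599/357

Build up convergents one term at a time:
a_0 = 7: 7/1
a_1 = 3: 22/3
a_2 = 1: 29/4
a_3 = 1: 51/7
a_4 = 3: 182/25
a_5 = 14: 2599/357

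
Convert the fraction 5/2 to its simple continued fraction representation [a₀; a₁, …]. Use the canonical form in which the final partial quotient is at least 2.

5 = 2·2 + 1, so a_0 = 2
2 = 2·1 + 0, so a_1 = 2

[2; 2]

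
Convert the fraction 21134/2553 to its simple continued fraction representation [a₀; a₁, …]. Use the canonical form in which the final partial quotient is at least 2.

21134 ÷ 2553 → quotient 8, remainder 710
2553 ÷ 710 → quotient 3, remainder 423
710 ÷ 423 → quotient 1, remainder 287
423 ÷ 287 → quotient 1, remainder 136
287 ÷ 136 → quotient 2, remainder 15
136 ÷ 15 → quotient 9, remainder 1
15 ÷ 1 → quotient 15, remainder 0

[8; 3, 1, 1, 2, 9, 15]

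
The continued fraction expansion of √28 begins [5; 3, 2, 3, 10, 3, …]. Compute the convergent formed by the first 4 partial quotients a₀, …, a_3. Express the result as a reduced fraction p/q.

Collapse the nested fraction from the inside out:
Start with 3.
2 + 1/(3/1) = 2 + 1/3 = 7/3
3 + 1/(7/3) = 3 + 3/7 = 24/7
5 + 1/(24/7) = 5 + 7/24 = 127/24

127/24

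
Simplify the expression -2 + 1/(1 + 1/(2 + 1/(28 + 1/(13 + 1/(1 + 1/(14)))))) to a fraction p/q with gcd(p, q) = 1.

Start with 14.
1 + 1/(14/1) = 1 + 1/14 = 15/14
13 + 1/(15/14) = 13 + 14/15 = 209/15
28 + 1/(209/15) = 28 + 15/209 = 5867/209
2 + 1/(5867/209) = 2 + 209/5867 = 11943/5867
1 + 1/(11943/5867) = 1 + 5867/11943 = 17810/11943
-2 + 1/(17810/11943) = -2 + 11943/17810 = -23677/17810

-23677/17810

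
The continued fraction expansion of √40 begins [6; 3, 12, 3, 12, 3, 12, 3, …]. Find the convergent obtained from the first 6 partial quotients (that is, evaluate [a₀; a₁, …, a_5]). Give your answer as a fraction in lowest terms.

Start with 3.
12 + 1/(3/1) = 12 + 1/3 = 37/3
3 + 1/(37/3) = 3 + 3/37 = 114/37
12 + 1/(114/37) = 12 + 37/114 = 1405/114
3 + 1/(1405/114) = 3 + 114/1405 = 4329/1405
6 + 1/(4329/1405) = 6 + 1405/4329 = 27379/4329

27379/4329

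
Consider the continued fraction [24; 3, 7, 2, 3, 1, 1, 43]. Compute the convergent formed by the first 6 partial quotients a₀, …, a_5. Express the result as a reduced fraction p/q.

5107/210

a_0 = 24: 24/1
a_1 = 3: 73/3
a_2 = 7: 535/22
a_3 = 2: 1143/47
a_4 = 3: 3964/163
a_5 = 1: 5107/210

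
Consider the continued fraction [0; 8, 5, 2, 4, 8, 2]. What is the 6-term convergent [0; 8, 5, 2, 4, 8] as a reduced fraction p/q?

403/3298

Start with 8.
4 + 1/(8/1) = 4 + 1/8 = 33/8
2 + 1/(33/8) = 2 + 8/33 = 74/33
5 + 1/(74/33) = 5 + 33/74 = 403/74
8 + 1/(403/74) = 8 + 74/403 = 3298/403
0 + 1/(3298/403) = 0 + 403/3298 = 403/3298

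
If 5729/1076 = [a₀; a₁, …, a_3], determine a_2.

12

Repeatedly divide and take the remainder:
⌊5729/1076⌋ = 5, remainder 349
⌊1076/349⌋ = 3, remainder 29
⌊349/29⌋ = 12, remainder 1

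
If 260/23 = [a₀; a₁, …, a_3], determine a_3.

2

Apply division with remainder until the remainder is 0:
260 ÷ 23 → quotient 11, remainder 7
23 ÷ 7 → quotient 3, remainder 2
7 ÷ 2 → quotient 3, remainder 1
2 ÷ 1 → quotient 2, remainder 0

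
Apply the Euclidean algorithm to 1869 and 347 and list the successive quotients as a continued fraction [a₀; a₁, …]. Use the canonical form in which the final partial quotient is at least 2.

[5; 2, 1, 1, 2, 3, 2, 3]

⌊1869/347⌋ = 5, remainder 134
⌊347/134⌋ = 2, remainder 79
⌊134/79⌋ = 1, remainder 55
⌊79/55⌋ = 1, remainder 24
⌊55/24⌋ = 2, remainder 7
⌊24/7⌋ = 3, remainder 3
⌊7/3⌋ = 2, remainder 1
⌊3/1⌋ = 3, remainder 0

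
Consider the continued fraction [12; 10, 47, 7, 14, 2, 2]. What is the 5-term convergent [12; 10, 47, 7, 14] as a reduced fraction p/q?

565895/46769

Start with 14.
7 + 1/(14/1) = 7 + 1/14 = 99/14
47 + 1/(99/14) = 47 + 14/99 = 4667/99
10 + 1/(4667/99) = 10 + 99/4667 = 46769/4667
12 + 1/(46769/4667) = 12 + 4667/46769 = 565895/46769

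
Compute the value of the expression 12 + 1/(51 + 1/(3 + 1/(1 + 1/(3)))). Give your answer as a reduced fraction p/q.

a_0 = 12: 12/1
a_1 = 51: 613/51
a_2 = 3: 1851/154
a_3 = 1: 2464/205
a_4 = 3: 9243/769

9243/769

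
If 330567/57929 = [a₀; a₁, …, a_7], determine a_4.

2

Apply division with remainder until the remainder is 0:
330567 ÷ 57929 → quotient 5, remainder 40922
57929 ÷ 40922 → quotient 1, remainder 17007
40922 ÷ 17007 → quotient 2, remainder 6908
17007 ÷ 6908 → quotient 2, remainder 3191
6908 ÷ 3191 → quotient 2, remainder 526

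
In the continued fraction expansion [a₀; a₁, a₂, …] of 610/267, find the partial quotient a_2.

1

Repeatedly divide and take the remainder:
610 = 2·267 + 76, so a_0 = 2
267 = 3·76 + 39, so a_1 = 3
76 = 1·39 + 37, so a_2 = 1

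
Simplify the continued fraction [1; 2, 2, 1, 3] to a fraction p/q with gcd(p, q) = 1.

a_0 = 1: 1/1
a_1 = 2: 3/2
a_2 = 2: 7/5
a_3 = 1: 10/7
a_4 = 3: 37/26

37/26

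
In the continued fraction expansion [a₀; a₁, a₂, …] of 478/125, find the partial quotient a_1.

1

⌊478/125⌋ = 3, remainder 103
⌊125/103⌋ = 1, remainder 22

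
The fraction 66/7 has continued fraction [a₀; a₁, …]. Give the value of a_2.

3

Run the Euclidean algorithm, recording each quotient:
66 ÷ 7 → quotient 9, remainder 3
7 ÷ 3 → quotient 2, remainder 1
3 ÷ 1 → quotient 3, remainder 0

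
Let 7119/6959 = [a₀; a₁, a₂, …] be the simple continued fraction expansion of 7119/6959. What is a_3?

⌊7119/6959⌋ = 1, remainder 160
⌊6959/160⌋ = 43, remainder 79
⌊160/79⌋ = 2, remainder 2
⌊79/2⌋ = 39, remainder 1

39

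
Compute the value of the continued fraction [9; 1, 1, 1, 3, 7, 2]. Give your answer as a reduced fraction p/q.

Starting at the tail and folding back:
Start with 2.
7 + 1/(2/1) = 7 + 1/2 = 15/2
3 + 1/(15/2) = 3 + 2/15 = 47/15
1 + 1/(47/15) = 1 + 15/47 = 62/47
1 + 1/(62/47) = 1 + 47/62 = 109/62
1 + 1/(109/62) = 1 + 62/109 = 171/109
9 + 1/(171/109) = 9 + 109/171 = 1648/171

1648/171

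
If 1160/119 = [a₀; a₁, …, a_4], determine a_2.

Apply division with remainder until the remainder is 0:
1160 = 9·119 + 89, so a_0 = 9
119 = 1·89 + 30, so a_1 = 1
89 = 2·30 + 29, so a_2 = 2

2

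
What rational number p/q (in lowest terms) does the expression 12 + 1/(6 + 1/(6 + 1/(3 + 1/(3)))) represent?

a_0 = 12: 12/1
a_1 = 6: 73/6
a_2 = 6: 450/37
a_3 = 3: 1423/117
a_4 = 3: 4719/388

4719/388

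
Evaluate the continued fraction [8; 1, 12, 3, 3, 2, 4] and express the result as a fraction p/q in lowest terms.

12111/1357

Use the convergent recurrence hₖ = aₖ·hₖ₋₁ + hₖ₋₂ (and likewise for the denominators kₖ):
a_0 = 8: 8/1
a_1 = 1: 9/1
a_2 = 12: 116/13
a_3 = 3: 357/40
a_4 = 3: 1187/133
a_5 = 2: 2731/306
a_6 = 4: 12111/1357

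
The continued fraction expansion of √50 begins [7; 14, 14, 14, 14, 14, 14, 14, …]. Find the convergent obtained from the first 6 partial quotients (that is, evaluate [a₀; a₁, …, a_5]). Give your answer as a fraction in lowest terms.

3880899/548842

Collapse the nested fraction from the inside out:
Start with 14.
14 + 1/(14/1) = 14 + 1/14 = 197/14
14 + 1/(197/14) = 14 + 14/197 = 2772/197
14 + 1/(2772/197) = 14 + 197/2772 = 39005/2772
14 + 1/(39005/2772) = 14 + 2772/39005 = 548842/39005
7 + 1/(548842/39005) = 7 + 39005/548842 = 3880899/548842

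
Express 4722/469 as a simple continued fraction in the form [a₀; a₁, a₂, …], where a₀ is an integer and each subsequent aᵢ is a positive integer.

⌊4722/469⌋ = 10, remainder 32
⌊469/32⌋ = 14, remainder 21
⌊32/21⌋ = 1, remainder 11
⌊21/11⌋ = 1, remainder 10
⌊11/10⌋ = 1, remainder 1
⌊10/1⌋ = 10, remainder 0

[10; 14, 1, 1, 1, 10]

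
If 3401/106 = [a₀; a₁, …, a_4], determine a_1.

11

3401 = 32·106 + 9, so a_0 = 32
106 = 11·9 + 7, so a_1 = 11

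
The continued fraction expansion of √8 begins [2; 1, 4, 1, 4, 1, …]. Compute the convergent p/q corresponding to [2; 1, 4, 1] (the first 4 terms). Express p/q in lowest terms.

Start with 1.
4 + 1/(1/1) = 4 + 1/1 = 5/1
1 + 1/(5/1) = 1 + 1/5 = 6/5
2 + 1/(6/5) = 2 + 5/6 = 17/6

17/6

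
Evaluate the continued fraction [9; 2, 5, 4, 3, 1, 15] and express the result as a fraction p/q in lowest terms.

29069/3074

Compute successive convergents:
a_0 = 9: 9/1
a_1 = 2: 19/2
a_2 = 5: 104/11
a_3 = 4: 435/46
a_4 = 3: 1409/149
a_5 = 1: 1844/195
a_6 = 15: 29069/3074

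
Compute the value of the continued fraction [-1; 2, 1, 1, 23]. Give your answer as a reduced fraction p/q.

-71/118

Start with 23.
1 + 1/(23/1) = 1 + 1/23 = 24/23
1 + 1/(24/23) = 1 + 23/24 = 47/24
2 + 1/(47/24) = 2 + 24/47 = 118/47
-1 + 1/(118/47) = -1 + 47/118 = -71/118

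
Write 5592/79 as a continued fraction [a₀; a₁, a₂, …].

5592 ÷ 79 → quotient 70, remainder 62
79 ÷ 62 → quotient 1, remainder 17
62 ÷ 17 → quotient 3, remainder 11
17 ÷ 11 → quotient 1, remainder 6
11 ÷ 6 → quotient 1, remainder 5
6 ÷ 5 → quotient 1, remainder 1
5 ÷ 1 → quotient 5, remainder 0

[70; 1, 3, 1, 1, 1, 5]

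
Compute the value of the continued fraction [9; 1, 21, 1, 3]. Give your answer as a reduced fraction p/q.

906/91

a_0 = 9: 9/1
a_1 = 1: 10/1
a_2 = 21: 219/22
a_3 = 1: 229/23
a_4 = 3: 906/91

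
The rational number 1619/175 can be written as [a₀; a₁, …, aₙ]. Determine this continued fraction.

Apply division with remainder until the remainder is 0:
1619 ÷ 175 → quotient 9, remainder 44
175 ÷ 44 → quotient 3, remainder 43
44 ÷ 43 → quotient 1, remainder 1
43 ÷ 1 → quotient 43, remainder 0

[9; 3, 1, 43]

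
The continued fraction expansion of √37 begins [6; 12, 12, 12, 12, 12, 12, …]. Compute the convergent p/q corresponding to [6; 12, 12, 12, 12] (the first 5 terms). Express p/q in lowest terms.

Start with 12.
12 + 1/(12/1) = 12 + 1/12 = 145/12
12 + 1/(145/12) = 12 + 12/145 = 1752/145
12 + 1/(1752/145) = 12 + 145/1752 = 21169/1752
6 + 1/(21169/1752) = 6 + 1752/21169 = 128766/21169

128766/21169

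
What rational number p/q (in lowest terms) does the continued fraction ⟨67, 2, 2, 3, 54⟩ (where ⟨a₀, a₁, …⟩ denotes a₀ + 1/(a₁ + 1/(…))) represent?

62221/923

Build up convergents one term at a time:
a_0 = 67: 67/1
a_1 = 2: 135/2
a_2 = 2: 337/5
a_3 = 3: 1146/17
a_4 = 54: 62221/923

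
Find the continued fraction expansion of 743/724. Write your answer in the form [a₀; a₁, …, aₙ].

[1; 38, 9, 2]

Apply division with remainder until the remainder is 0:
⌊743/724⌋ = 1, remainder 19
⌊724/19⌋ = 38, remainder 2
⌊19/2⌋ = 9, remainder 1
⌊2/1⌋ = 2, remainder 0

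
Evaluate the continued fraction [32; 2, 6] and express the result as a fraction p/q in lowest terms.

a_0 = 32: 32/1
a_1 = 2: 65/2
a_2 = 6: 422/13

422/13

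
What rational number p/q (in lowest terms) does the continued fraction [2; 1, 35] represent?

107/36

a_0 = 2: 2/1
a_1 = 1: 3/1
a_2 = 35: 107/36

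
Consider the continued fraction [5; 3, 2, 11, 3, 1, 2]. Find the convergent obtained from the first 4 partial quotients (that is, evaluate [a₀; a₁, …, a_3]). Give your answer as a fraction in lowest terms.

423/80

a_0 = 5: 5/1
a_1 = 3: 16/3
a_2 = 2: 37/7
a_3 = 11: 423/80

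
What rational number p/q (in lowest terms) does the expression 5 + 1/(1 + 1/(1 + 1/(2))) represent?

28/5

Build up convergents one term at a time:
a_0 = 5: 5/1
a_1 = 1: 6/1
a_2 = 1: 11/2
a_3 = 2: 28/5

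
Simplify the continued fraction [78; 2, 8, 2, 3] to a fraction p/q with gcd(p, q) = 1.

9809/125

a_0 = 78: 78/1
a_1 = 2: 157/2
a_2 = 8: 1334/17
a_3 = 2: 2825/36
a_4 = 3: 9809/125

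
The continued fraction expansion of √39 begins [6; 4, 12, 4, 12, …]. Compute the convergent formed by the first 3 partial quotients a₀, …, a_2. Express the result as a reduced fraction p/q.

306/49

Starting at the tail and folding back:
Start with 12.
4 + 1/(12/1) = 4 + 1/12 = 49/12
6 + 1/(49/12) = 6 + 12/49 = 306/49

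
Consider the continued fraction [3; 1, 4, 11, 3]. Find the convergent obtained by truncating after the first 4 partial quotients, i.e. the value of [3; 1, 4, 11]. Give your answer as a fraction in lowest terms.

Build up convergents one term at a time:
a_0 = 3: 3/1
a_1 = 1: 4/1
a_2 = 4: 19/5
a_3 = 11: 213/56

213/56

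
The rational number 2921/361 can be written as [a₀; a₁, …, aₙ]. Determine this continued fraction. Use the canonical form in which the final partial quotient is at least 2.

[8; 10, 1, 15, 2]

2921 ÷ 361 → quotient 8, remainder 33
361 ÷ 33 → quotient 10, remainder 31
33 ÷ 31 → quotient 1, remainder 2
31 ÷ 2 → quotient 15, remainder 1
2 ÷ 1 → quotient 2, remainder 0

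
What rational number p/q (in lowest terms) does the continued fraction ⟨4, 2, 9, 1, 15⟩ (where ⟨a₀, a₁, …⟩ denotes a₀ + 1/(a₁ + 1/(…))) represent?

Use the convergent recurrence hₖ = aₖ·hₖ₋₁ + hₖ₋₂ (and likewise for the denominators kₖ):
a_0 = 4: 4/1
a_1 = 2: 9/2
a_2 = 9: 85/19
a_3 = 1: 94/21
a_4 = 15: 1495/334

1495/334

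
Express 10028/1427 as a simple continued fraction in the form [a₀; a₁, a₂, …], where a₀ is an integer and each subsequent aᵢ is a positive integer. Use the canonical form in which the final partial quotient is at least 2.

[7; 36, 1, 1, 2, 3, 2]

⌊10028/1427⌋ = 7, remainder 39
⌊1427/39⌋ = 36, remainder 23
⌊39/23⌋ = 1, remainder 16
⌊23/16⌋ = 1, remainder 7
⌊16/7⌋ = 2, remainder 2
⌊7/2⌋ = 3, remainder 1
⌊2/1⌋ = 2, remainder 0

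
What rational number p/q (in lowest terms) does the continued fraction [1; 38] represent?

Start with 38.
1 + 1/(38/1) = 1 + 1/38 = 39/38

39/38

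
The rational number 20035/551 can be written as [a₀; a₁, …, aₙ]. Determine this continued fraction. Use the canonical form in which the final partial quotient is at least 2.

⌊20035/551⌋ = 36, remainder 199
⌊551/199⌋ = 2, remainder 153
⌊199/153⌋ = 1, remainder 46
⌊153/46⌋ = 3, remainder 15
⌊46/15⌋ = 3, remainder 1
⌊15/1⌋ = 15, remainder 0

[36; 2, 1, 3, 3, 15]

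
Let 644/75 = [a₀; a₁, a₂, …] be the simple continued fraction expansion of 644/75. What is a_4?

Apply division with remainder until the remainder is 0:
644 ÷ 75 → quotient 8, remainder 44
75 ÷ 44 → quotient 1, remainder 31
44 ÷ 31 → quotient 1, remainder 13
31 ÷ 13 → quotient 2, remainder 5
13 ÷ 5 → quotient 2, remainder 3

2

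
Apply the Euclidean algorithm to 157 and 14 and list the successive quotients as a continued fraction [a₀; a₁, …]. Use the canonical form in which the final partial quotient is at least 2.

[11; 4, 1, 2]

Run the Euclidean algorithm, recording each quotient:
157 = 11·14 + 3, so a_0 = 11
14 = 4·3 + 2, so a_1 = 4
3 = 1·2 + 1, so a_2 = 1
2 = 2·1 + 0, so a_3 = 2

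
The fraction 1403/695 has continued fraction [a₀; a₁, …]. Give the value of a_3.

6

1403 = 2·695 + 13, so a_0 = 2
695 = 53·13 + 6, so a_1 = 53
13 = 2·6 + 1, so a_2 = 2
6 = 6·1 + 0, so a_3 = 6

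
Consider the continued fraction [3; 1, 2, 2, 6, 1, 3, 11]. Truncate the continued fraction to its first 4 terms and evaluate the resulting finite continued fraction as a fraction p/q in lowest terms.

26/7

a_0 = 3: 3/1
a_1 = 1: 4/1
a_2 = 2: 11/3
a_3 = 2: 26/7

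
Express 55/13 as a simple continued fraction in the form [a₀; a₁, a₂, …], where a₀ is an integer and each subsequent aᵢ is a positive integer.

⌊55/13⌋ = 4, remainder 3
⌊13/3⌋ = 4, remainder 1
⌊3/1⌋ = 3, remainder 0

[4; 4, 3]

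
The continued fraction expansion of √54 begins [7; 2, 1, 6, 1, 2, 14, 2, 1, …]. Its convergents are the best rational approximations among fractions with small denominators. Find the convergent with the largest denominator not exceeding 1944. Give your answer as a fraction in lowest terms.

List convergents until the denominator exceeds the bound:
a_0 = 7: 7/1  (≤ bound)
a_1 = 2: 15/2  (≤ bound)
a_2 = 1: 22/3  (≤ bound)
a_3 = 6: 147/20  (≤ bound)
a_4 = 1: 169/23  (≤ bound)
a_5 = 2: 485/66  (≤ bound)
a_6 = 14: 6959/947  (≤ bound)
a_7 = 2: 14403/1960  (> 1944, stop)

6959/947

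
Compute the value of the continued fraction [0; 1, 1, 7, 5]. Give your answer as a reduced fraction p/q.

41/77

a_0 = 0: 0/1
a_1 = 1: 1/1
a_2 = 1: 1/2
a_3 = 7: 8/15
a_4 = 5: 41/77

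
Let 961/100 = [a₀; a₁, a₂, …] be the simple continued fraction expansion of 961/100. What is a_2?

1

Repeatedly divide and take the remainder:
961 = 9·100 + 61, so a_0 = 9
100 = 1·61 + 39, so a_1 = 1
61 = 1·39 + 22, so a_2 = 1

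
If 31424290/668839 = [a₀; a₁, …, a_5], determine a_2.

59

⌊31424290/668839⌋ = 46, remainder 657696
⌊668839/657696⌋ = 1, remainder 11143
⌊657696/11143⌋ = 59, remainder 259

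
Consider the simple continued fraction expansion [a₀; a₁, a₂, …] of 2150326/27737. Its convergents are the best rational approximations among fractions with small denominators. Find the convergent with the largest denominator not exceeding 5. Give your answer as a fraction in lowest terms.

155/2

a_0 = 77: 77/1  (≤ bound)
a_1 = 1: 78/1  (≤ bound)
a_2 = 1: 155/2  (≤ bound)
a_3 = 9: 1473/19  (> 5, stop)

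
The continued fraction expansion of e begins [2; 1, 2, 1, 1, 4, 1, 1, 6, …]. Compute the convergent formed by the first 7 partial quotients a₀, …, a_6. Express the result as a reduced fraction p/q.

106/39

Build up convergents one term at a time:
a_0 = 2: 2/1
a_1 = 1: 3/1
a_2 = 2: 8/3
a_3 = 1: 11/4
a_4 = 1: 19/7
a_5 = 4: 87/32
a_6 = 1: 106/39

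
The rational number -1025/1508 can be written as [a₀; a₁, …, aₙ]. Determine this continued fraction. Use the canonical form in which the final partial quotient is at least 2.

Repeatedly divide and take the remainder:
⌊-1025/1508⌋ = -1, remainder 483
⌊1508/483⌋ = 3, remainder 59
⌊483/59⌋ = 8, remainder 11
⌊59/11⌋ = 5, remainder 4
⌊11/4⌋ = 2, remainder 3
⌊4/3⌋ = 1, remainder 1
⌊3/1⌋ = 3, remainder 0

[-1; 3, 8, 5, 2, 1, 3]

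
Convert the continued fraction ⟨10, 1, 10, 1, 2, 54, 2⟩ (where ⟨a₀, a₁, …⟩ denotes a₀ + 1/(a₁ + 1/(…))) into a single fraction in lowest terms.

Starting at the tail and folding back:
Start with 2.
54 + 1/(2/1) = 54 + 1/2 = 109/2
2 + 1/(109/2) = 2 + 2/109 = 220/109
1 + 1/(220/109) = 1 + 109/220 = 329/220
10 + 1/(329/220) = 10 + 220/329 = 3510/329
1 + 1/(3510/329) = 1 + 329/3510 = 3839/3510
10 + 1/(3839/3510) = 10 + 3510/3839 = 41900/3839

41900/3839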